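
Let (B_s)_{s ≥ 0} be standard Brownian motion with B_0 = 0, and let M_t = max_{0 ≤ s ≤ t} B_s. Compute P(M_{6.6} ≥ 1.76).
P(M_{6.6} ≥ 1.76) = 2·P(B_{6.6} ≥ 1.76) = 2(1 − Φ(1.76/√6.6)) ≈ 0.4933

By the reflection principle for Brownian motion, P(M_t ≥ a) = 2 · P(B_t ≥ a) for a ≥ 0. Since B_t ~ N(0, t), P(B_t ≥ 1.76) = 1 − Φ(1.76/√t) = 1 − Φ(1.76/√6.6) = 1 − Φ(0.6851). So
  P(M_{6.6} ≥ 1.76) = 2(1 − Φ(0.6851)) ≈ 0.4933.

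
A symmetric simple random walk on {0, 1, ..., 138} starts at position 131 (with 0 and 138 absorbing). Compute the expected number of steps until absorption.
E[τ | X_0 = 131] = 917

Let v_k = E[τ | X_0 = k]. Boundary: v_0 = v_138 = 0. Recurrence: v_k = 1 + (v_{k-1} + v_{k+1})/2 for 1 ≤ k ≤ 137. The particular solution to v_k − (v_{k-1} + v_{k+1})/2 = 1 is v_k = −k^2. Adding homogeneous solution A + B k and matching boundaries gives v_k = k (138 − k). Substituting k = 131: v_131 = 131 · 7 = 917.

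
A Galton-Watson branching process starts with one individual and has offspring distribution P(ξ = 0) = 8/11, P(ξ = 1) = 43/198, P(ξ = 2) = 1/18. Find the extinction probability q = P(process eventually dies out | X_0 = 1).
q = 1

Mean offspring μ = 0·8/11 + 1·43/198 + 2·1/18 = 65/198 ≤ 1. For μ ≤ 1 with offspring not concentrated at 1, the Galton-Watson process goes extinct almost surely, so q = 1.
(Algebraic check: The pgf is f(s) = 8/11 + 43/198·s + 1/18·s². The extinction probability q is the smallest fixed point of f in [0, 1]. Setting s = f(s):
  1/18·s² + (43/198 − 1)·s + 8/11 = 0
  1/18·s² − (8/11 + 1/18)·s + 8/11 = 0
which factors as (s − 1)·(1/18·s − 8/11) = 0, giving roots s = 1 and s = (8/11)/(1/18) = 144/11. Since 144/11 ≥ 1, the smallest root in [0, 1] is s = 1.)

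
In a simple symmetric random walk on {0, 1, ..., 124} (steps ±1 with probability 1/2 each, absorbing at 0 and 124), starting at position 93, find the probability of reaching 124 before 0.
P(hit 124 before 0) = 93/124 = 3/4

Let u_k = P(hit 124 before 0 | start at k). Then u_0 = 0, u_124 = 1, and u_k = u_{k-1}/2 + u_{k+1}/2 for 1 ≤ k ≤ 123. This harmonic recurrence is solved by u_k = k/124, giving u_93 = 93/124 = 3/4.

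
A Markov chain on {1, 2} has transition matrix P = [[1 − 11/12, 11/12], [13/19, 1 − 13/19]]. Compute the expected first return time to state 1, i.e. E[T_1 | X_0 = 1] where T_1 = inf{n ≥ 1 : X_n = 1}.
E[T_1 | X_0 = 1] = 1/π_1 = 365/156

For an irreducible recurrent Markov chain with stationary distribution π, E[T_i | X_0 = i] = 1/π_i (Kac's formula). Here π_1 = (13/19)/(11/12 + 13/19) = (13/19)/(365/228) = 156/365, so E[T_1 | X_0 = 1] = 1/π_1 = (11/12 + 13/19)/(13/19) = (365/228)/(13/19) = 365/156.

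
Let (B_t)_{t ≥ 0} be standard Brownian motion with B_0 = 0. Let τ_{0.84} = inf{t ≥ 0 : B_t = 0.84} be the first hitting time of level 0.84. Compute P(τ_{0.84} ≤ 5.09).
P(τ_{0.84} ≤ 5.09) = 2(1 − Φ(0.84/√5.09)) = 2(1 − Φ(0.3723)) ≈ 0.7097

By the reflection principle for standard BM, P(τ_b ≤ t) = 2 · P(B_t ≥ b). Since B_t ~ N(0, t), P(B_t ≥ 0.84) = 1 − Φ(0.84/√t) = 1 − Φ(0.84/√5.09) = 1 − Φ(0.3723) ≈ 0.35483. Doubling: P(τ_{0.84} ≤ 5.09) ≈ 2 · 0.35483 = 0.70966 ≈ 0.7097.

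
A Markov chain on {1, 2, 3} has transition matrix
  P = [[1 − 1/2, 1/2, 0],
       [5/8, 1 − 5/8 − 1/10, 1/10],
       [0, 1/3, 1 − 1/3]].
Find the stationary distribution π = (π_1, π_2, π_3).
π = (25/51, 20/51, 2/17)

This is a birth-death chain on three states, which satisfies detailed balance: π_1 · P_{12} = π_2 · P_{21} and π_2 · P_{23} = π_3 · P_{32}.
From π_1 · 1/2 = π_2 · 5/8: π_2/π_1 = (1/2)/(5/8) = 4/5.
From π_2 · 1/10 = π_3 · 1/3: π_3/π_2 = (1/10)/(1/3) = 3/10.
Take π_1 proportional to 1; then unnormalized π = (1, 4/5, 6/25). Normalize by dividing by the sum 51/25:
  π = (25/51, 20/51, 2/17).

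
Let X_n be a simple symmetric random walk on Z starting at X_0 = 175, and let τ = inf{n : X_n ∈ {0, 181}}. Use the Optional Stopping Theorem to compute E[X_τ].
E[X_τ] = 175

X_n is a martingale and τ is a bounded-mean stopping time (indeed τ is finite a.s. with bounded expectation since the walk is in a bounded region). By the OST, E[X_τ] = E[X_0] = 175. Equivalently: E[X_τ] = 181 · P(hit 181 first) + 0 · P(hit 0 first) = 181 · (175/181) = 175.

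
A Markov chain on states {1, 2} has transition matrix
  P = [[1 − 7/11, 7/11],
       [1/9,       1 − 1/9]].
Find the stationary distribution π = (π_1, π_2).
π_1 = 11/74, π_2 = 63/74

Solve πP = π with π_1 + π_2 = 1. From πP = π: π_1 · (1 − 7/11) + π_2 · 1/9 = π_1 ⇒ π_2 · 1/9 = π_1 · 7/11 ⇒ π_2/π_1 = (7/11)/(1/9) = 63/11. Together with π_1 + π_2 = 1:
  π_1 = (1/9)/(7/11 + 1/9) = (1/9)/(74/99) = 11/74,
  π_2 = (7/11)/(7/11 + 1/9) = (7/11)/(74/99) = 63/74.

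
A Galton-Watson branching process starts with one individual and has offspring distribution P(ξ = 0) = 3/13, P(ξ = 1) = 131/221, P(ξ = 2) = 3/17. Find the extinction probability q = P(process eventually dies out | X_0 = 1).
q = 1

Mean offspring μ = 0·3/13 + 1·131/221 + 2·3/17 = 209/221 ≤ 1. For μ ≤ 1 with offspring not concentrated at 1, the Galton-Watson process goes extinct almost surely, so q = 1.
(Algebraic check: The pgf is f(s) = 3/13 + 131/221·s + 3/17·s². The extinction probability q is the smallest fixed point of f in [0, 1]. Setting s = f(s):
  3/17·s² + (131/221 − 1)·s + 3/13 = 0
  3/17·s² − (3/13 + 3/17)·s + 3/13 = 0
which factors as (s − 1)·(3/17·s − 3/13) = 0, giving roots s = 1 and s = (3/13)/(3/17) = 17/13. Since 17/13 ≥ 1, the smallest root in [0, 1] is s = 1.)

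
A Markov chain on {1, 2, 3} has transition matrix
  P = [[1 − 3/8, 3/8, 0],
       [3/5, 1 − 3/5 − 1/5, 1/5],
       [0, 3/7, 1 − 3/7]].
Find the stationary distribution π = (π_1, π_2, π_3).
π = (12/23, 15/46, 7/46)

This is a birth-death chain on three states, which satisfies detailed balance: π_1 · P_{12} = π_2 · P_{21} and π_2 · P_{23} = π_3 · P_{32}.
From π_1 · 3/8 = π_2 · 3/5: π_2/π_1 = (3/8)/(3/5) = 5/8.
From π_2 · 1/5 = π_3 · 3/7: π_3/π_2 = (1/5)/(3/7) = 7/15.
Take π_1 proportional to 1; then unnormalized π = (1, 5/8, 7/24). Normalize by dividing by the sum 23/12:
  π = (12/23, 15/46, 7/46).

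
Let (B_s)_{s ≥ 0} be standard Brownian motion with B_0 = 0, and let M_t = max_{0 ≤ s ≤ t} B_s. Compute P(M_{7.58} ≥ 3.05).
P(M_{7.58} ≥ 3.05) = 2·P(B_{7.58} ≥ 3.05) = 2(1 − Φ(3.05/√7.58)) ≈ 0.2679

By the reflection principle for Brownian motion, P(M_t ≥ a) = 2 · P(B_t ≥ a) for a ≥ 0. Since B_t ~ N(0, t), P(B_t ≥ 3.05) = 1 − Φ(3.05/√t) = 1 − Φ(3.05/√7.58) = 1 − Φ(1.1078). So
  P(M_{7.58} ≥ 3.05) = 2(1 − Φ(1.1078)) ≈ 0.2679.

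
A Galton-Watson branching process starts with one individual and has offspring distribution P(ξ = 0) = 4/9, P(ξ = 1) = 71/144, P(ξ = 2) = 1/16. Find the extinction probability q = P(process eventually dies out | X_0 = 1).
q = 1

Mean offspring μ = 0·4/9 + 1·71/144 + 2·1/16 = 89/144 ≤ 1. For μ ≤ 1 with offspring not concentrated at 1, the Galton-Watson process goes extinct almost surely, so q = 1.
(Algebraic check: The pgf is f(s) = 4/9 + 71/144·s + 1/16·s². The extinction probability q is the smallest fixed point of f in [0, 1]. Setting s = f(s):
  1/16·s² + (71/144 − 1)·s + 4/9 = 0
  1/16·s² − (4/9 + 1/16)·s + 4/9 = 0
which factors as (s − 1)·(1/16·s − 4/9) = 0, giving roots s = 1 and s = (4/9)/(1/16) = 64/9. Since 64/9 ≥ 1, the smallest root in [0, 1] is s = 1.)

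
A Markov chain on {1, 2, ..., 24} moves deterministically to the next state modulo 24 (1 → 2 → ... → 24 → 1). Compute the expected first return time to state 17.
E[T_17 | X_0 = 17] = 24

The chain cycles deterministically, so starting at state 17 it returns in exactly 24 steps. Equivalently, the stationary distribution is uniform π_j = 1/24 for every state j, so by Kac's formula E[T_17] = 1/π_17 = 24.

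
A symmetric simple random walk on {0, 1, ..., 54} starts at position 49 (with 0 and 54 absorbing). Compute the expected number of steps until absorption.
E[τ | X_0 = 49] = 245

Let v_k = E[τ | X_0 = k]. Boundary: v_0 = v_54 = 0. Recurrence: v_k = 1 + (v_{k-1} + v_{k+1})/2 for 1 ≤ k ≤ 53. The particular solution to v_k − (v_{k-1} + v_{k+1})/2 = 1 is v_k = −k^2. Adding homogeneous solution A + B k and matching boundaries gives v_k = k (54 − k). Substituting k = 49: v_49 = 49 · 5 = 245.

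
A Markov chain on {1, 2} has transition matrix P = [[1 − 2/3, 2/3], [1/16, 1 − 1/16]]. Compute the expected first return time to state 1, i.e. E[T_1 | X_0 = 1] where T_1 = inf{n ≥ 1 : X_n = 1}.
E[T_1 | X_0 = 1] = 1/π_1 = 35/3

For an irreducible recurrent Markov chain with stationary distribution π, E[T_i | X_0 = i] = 1/π_i (Kac's formula). Here π_1 = (1/16)/(2/3 + 1/16) = (1/16)/(35/48) = 3/35, so E[T_1 | X_0 = 1] = 1/π_1 = (2/3 + 1/16)/(1/16) = (35/48)/(1/16) = 35/3.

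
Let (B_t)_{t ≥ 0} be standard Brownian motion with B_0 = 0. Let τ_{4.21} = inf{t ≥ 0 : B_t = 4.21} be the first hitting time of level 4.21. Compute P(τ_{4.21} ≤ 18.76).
P(τ_{4.21} ≤ 18.76) = 2(1 − Φ(4.21/√18.76)) = 2(1 − Φ(0.9720)) ≈ 0.3311

By the reflection principle for standard BM, P(τ_b ≤ t) = 2 · P(B_t ≥ b). Since B_t ~ N(0, t), P(B_t ≥ 4.21) = 1 − Φ(4.21/√t) = 1 − Φ(4.21/√18.76) = 1 − Φ(0.9720) ≈ 0.16553. Doubling: P(τ_{4.21} ≤ 18.76) ≈ 2 · 0.16553 = 0.33106 ≈ 0.3311.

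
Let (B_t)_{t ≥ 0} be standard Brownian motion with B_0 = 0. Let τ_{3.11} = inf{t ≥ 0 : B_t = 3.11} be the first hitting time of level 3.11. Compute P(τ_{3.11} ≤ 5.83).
P(τ_{3.11} ≤ 5.83) = 2(1 − Φ(3.11/√5.83)) = 2(1 − Φ(1.2880)) ≈ 0.1977

By the reflection principle for standard BM, P(τ_b ≤ t) = 2 · P(B_t ≥ b). Since B_t ~ N(0, t), P(B_t ≥ 3.11) = 1 − Φ(3.11/√t) = 1 − Φ(3.11/√5.83) = 1 − Φ(1.2880) ≈ 0.09887. Doubling: P(τ_{3.11} ≤ 5.83) ≈ 2 · 0.09887 = 0.19774 ≈ 0.1977.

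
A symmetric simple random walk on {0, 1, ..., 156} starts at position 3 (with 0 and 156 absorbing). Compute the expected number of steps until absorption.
E[τ | X_0 = 3] = 459

Let v_k = E[τ | X_0 = k]. Boundary: v_0 = v_156 = 0. Recurrence: v_k = 1 + (v_{k-1} + v_{k+1})/2 for 1 ≤ k ≤ 155. The particular solution to v_k − (v_{k-1} + v_{k+1})/2 = 1 is v_k = −k^2. Adding homogeneous solution A + B k and matching boundaries gives v_k = k (156 − k). Substituting k = 3: v_3 = 3 · 153 = 459.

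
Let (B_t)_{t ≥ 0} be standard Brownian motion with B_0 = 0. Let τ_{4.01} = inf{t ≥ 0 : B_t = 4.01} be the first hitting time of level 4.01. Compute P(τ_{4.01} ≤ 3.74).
P(τ_{4.01} ≤ 3.74) = 2(1 − Φ(4.01/√3.74)) = 2(1 − Φ(2.0735)) ≈ 0.0381

By the reflection principle for standard BM, P(τ_b ≤ t) = 2 · P(B_t ≥ b). Since B_t ~ N(0, t), P(B_t ≥ 4.01) = 1 − Φ(4.01/√t) = 1 − Φ(4.01/√3.74) = 1 − Φ(2.0735) ≈ 0.01906. Doubling: P(τ_{4.01} ≤ 3.74) ≈ 2 · 0.01906 = 0.03812 ≈ 0.0381.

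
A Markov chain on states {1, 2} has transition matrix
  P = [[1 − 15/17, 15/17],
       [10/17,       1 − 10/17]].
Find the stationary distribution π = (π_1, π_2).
π_1 = 2/5, π_2 = 3/5

Solve πP = π with π_1 + π_2 = 1. From πP = π: π_1 · (1 − 15/17) + π_2 · 10/17 = π_1 ⇒ π_2 · 10/17 = π_1 · 15/17 ⇒ π_2/π_1 = (15/17)/(10/17) = 3/2. Together with π_1 + π_2 = 1:
  π_1 = (10/17)/(15/17 + 10/17) = (10/17)/(25/17) = 2/5,
  π_2 = (15/17)/(15/17 + 10/17) = (15/17)/(25/17) = 3/5.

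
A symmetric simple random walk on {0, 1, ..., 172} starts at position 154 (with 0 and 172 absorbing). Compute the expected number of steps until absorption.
E[τ | X_0 = 154] = 2772

Let v_k = E[τ | X_0 = k]. Boundary: v_0 = v_172 = 0. Recurrence: v_k = 1 + (v_{k-1} + v_{k+1})/2 for 1 ≤ k ≤ 171. The particular solution to v_k − (v_{k-1} + v_{k+1})/2 = 1 is v_k = −k^2. Adding homogeneous solution A + B k and matching boundaries gives v_k = k (172 − k). Substituting k = 154: v_154 = 154 · 18 = 2772.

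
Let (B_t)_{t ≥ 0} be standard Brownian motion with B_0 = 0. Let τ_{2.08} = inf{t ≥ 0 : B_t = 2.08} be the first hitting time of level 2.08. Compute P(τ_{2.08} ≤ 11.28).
P(τ_{2.08} ≤ 11.28) = 2(1 − Φ(2.08/√11.28)) = 2(1 − Φ(0.6193)) ≈ 0.5357

By the reflection principle for standard BM, P(τ_b ≤ t) = 2 · P(B_t ≥ b). Since B_t ~ N(0, t), P(B_t ≥ 2.08) = 1 − Φ(2.08/√t) = 1 − Φ(2.08/√11.28) = 1 − Φ(0.6193) ≈ 0.26786. Doubling: P(τ_{2.08} ≤ 11.28) ≈ 2 · 0.26786 = 0.53572 ≈ 0.5357.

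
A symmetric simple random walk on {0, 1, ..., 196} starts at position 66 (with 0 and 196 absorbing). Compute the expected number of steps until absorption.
E[τ | X_0 = 66] = 8580

Let v_k = E[τ | X_0 = k]. Boundary: v_0 = v_196 = 0. Recurrence: v_k = 1 + (v_{k-1} + v_{k+1})/2 for 1 ≤ k ≤ 195. The particular solution to v_k − (v_{k-1} + v_{k+1})/2 = 1 is v_k = −k^2. Adding homogeneous solution A + B k and matching boundaries gives v_k = k (196 − k). Substituting k = 66: v_66 = 66 · 130 = 8580.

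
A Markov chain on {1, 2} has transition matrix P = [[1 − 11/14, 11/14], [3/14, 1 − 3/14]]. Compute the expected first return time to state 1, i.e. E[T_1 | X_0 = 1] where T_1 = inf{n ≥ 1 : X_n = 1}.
E[T_1 | X_0 = 1] = 1/π_1 = 14/3

For an irreducible recurrent Markov chain with stationary distribution π, E[T_i | X_0 = i] = 1/π_i (Kac's formula). Here π_1 = (3/14)/(11/14 + 3/14) = (3/14)/(1) = 3/14, so E[T_1 | X_0 = 1] = 1/π_1 = (11/14 + 3/14)/(3/14) = (1)/(3/14) = 14/3.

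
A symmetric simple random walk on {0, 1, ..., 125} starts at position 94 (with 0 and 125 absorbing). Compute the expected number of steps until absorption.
E[τ | X_0 = 94] = 2914

Let v_k = E[τ | X_0 = k]. Boundary: v_0 = v_125 = 0. Recurrence: v_k = 1 + (v_{k-1} + v_{k+1})/2 for 1 ≤ k ≤ 124. The particular solution to v_k − (v_{k-1} + v_{k+1})/2 = 1 is v_k = −k^2. Adding homogeneous solution A + B k and matching boundaries gives v_k = k (125 − k). Substituting k = 94: v_94 = 94 · 31 = 2914.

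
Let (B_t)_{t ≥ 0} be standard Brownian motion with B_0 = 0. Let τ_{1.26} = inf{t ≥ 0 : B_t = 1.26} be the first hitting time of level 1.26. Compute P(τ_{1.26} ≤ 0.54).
P(τ_{1.26} ≤ 0.54) = 2(1 − Φ(1.26/√0.54)) = 2(1 − Φ(1.7146)) ≈ 0.0864

By the reflection principle for standard BM, P(τ_b ≤ t) = 2 · P(B_t ≥ b). Since B_t ~ N(0, t), P(B_t ≥ 1.26) = 1 − Φ(1.26/√t) = 1 − Φ(1.26/√0.54) = 1 − Φ(1.7146) ≈ 0.04321. Doubling: P(τ_{1.26} ≤ 0.54) ≈ 2 · 0.04321 = 0.08642 ≈ 0.0864.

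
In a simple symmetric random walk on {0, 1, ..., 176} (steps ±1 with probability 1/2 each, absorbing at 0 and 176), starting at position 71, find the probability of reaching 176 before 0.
P(hit 176 before 0) = 71/176

Let u_k = P(hit 176 before 0 | start at k). Then u_0 = 0, u_176 = 1, and u_k = u_{k-1}/2 + u_{k+1}/2 for 1 ≤ k ≤ 175. This harmonic recurrence is solved by u_k = k/176, giving u_71 = 71/176.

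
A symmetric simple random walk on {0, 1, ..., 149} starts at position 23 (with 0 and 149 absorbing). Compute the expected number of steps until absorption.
E[τ | X_0 = 23] = 2898

Let v_k = E[τ | X_0 = k]. Boundary: v_0 = v_149 = 0. Recurrence: v_k = 1 + (v_{k-1} + v_{k+1})/2 for 1 ≤ k ≤ 148. The particular solution to v_k − (v_{k-1} + v_{k+1})/2 = 1 is v_k = −k^2. Adding homogeneous solution A + B k and matching boundaries gives v_k = k (149 − k). Substituting k = 23: v_23 = 23 · 126 = 2898.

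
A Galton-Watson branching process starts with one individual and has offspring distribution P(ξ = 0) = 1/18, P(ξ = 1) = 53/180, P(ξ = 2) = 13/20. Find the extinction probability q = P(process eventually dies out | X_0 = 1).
q = 10/117

The pgf is f(s) = 1/18 + 53/180·s + 13/20·s². The extinction probability q is the smallest fixed point of f in [0, 1]. Setting s = f(s):
  13/20·s² + (53/180 − 1)·s + 1/18 = 0
  13/20·s² − (1/18 + 13/20)·s + 1/18 = 0
which factors as (s − 1)·(13/20·s − 1/18) = 0, giving roots s = 1 and s = (1/18)/(13/20) = 10/117.
Mean offspring μ = 53/180 + 2·13/20 = 287/180 > 1 (supercritical), so q < 1. The extinction probability is the smaller root: q = (1/18)/(13/20) = 10/117.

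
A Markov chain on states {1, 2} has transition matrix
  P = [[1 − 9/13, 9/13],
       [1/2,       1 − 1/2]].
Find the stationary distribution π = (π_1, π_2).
π_1 = 13/31, π_2 = 18/31

Solve πP = π with π_1 + π_2 = 1. From πP = π: π_1 · (1 − 9/13) + π_2 · 1/2 = π_1 ⇒ π_2 · 1/2 = π_1 · 9/13 ⇒ π_2/π_1 = (9/13)/(1/2) = 18/13. Together with π_1 + π_2 = 1:
  π_1 = (1/2)/(9/13 + 1/2) = (1/2)/(31/26) = 13/31,
  π_2 = (9/13)/(9/13 + 1/2) = (9/13)/(31/26) = 18/31.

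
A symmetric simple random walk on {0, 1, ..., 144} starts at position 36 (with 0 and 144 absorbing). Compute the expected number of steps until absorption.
E[τ | X_0 = 36] = 3888

Let v_k = E[τ | X_0 = k]. Boundary: v_0 = v_144 = 0. Recurrence: v_k = 1 + (v_{k-1} + v_{k+1})/2 for 1 ≤ k ≤ 143. The particular solution to v_k − (v_{k-1} + v_{k+1})/2 = 1 is v_k = −k^2. Adding homogeneous solution A + B k and matching boundaries gives v_k = k (144 − k). Substituting k = 36: v_36 = 36 · 108 = 3888.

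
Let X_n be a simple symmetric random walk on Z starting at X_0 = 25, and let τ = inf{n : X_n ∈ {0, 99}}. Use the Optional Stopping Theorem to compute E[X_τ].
E[X_τ] = 25

X_n is a martingale and τ is a bounded-mean stopping time (indeed τ is finite a.s. with bounded expectation since the walk is in a bounded region). By the OST, E[X_τ] = E[X_0] = 25. Equivalently: E[X_τ] = 99 · P(hit 99 first) + 0 · P(hit 0 first) = 99 · (25/99) = 25.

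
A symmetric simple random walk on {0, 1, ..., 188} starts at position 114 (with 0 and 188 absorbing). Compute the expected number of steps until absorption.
E[τ | X_0 = 114] = 8436

Let v_k = E[τ | X_0 = k]. Boundary: v_0 = v_188 = 0. Recurrence: v_k = 1 + (v_{k-1} + v_{k+1})/2 for 1 ≤ k ≤ 187. The particular solution to v_k − (v_{k-1} + v_{k+1})/2 = 1 is v_k = −k^2. Adding homogeneous solution A + B k and matching boundaries gives v_k = k (188 − k). Substituting k = 114: v_114 = 114 · 74 = 8436.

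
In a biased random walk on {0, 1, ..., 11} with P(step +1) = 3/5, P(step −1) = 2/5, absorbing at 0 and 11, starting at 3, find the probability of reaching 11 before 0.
P(hit 11 before 0) = (1 − (2/3)^3) / (1 − (2/3)^11) = 124659/175099

Let u_k denote P(reach 11 before 0 | start at k). Boundary: u_0 = 0, u_11 = 1. Recurrence: u_k = 3/5·u_{k+1} + 2/5·u_{k-1} for 1 ≤ k ≤ 10. Try u_k = A + B·r^k with r = q/p = (2/5)/(3/5) = 2/3. Substitution satisfies the recurrence; boundary conditions give:
  u_k = (1 − r^k) / (1 − r^N) = (1 − (2/3)^3) / (1 − (2/3)^11) = 124659/175099.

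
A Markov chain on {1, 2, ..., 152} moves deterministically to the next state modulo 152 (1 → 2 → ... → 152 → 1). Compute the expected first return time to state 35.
E[T_35 | X_0 = 35] = 152

The chain cycles deterministically, so starting at state 35 it returns in exactly 152 steps. Equivalently, the stationary distribution is uniform π_j = 1/152 for every state j, so by Kac's formula E[T_35] = 1/π_35 = 152.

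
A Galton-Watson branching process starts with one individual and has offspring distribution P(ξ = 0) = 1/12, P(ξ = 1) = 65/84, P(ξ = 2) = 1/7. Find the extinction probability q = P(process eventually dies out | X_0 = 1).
q = 7/12

The pgf is f(s) = 1/12 + 65/84·s + 1/7·s². The extinction probability q is the smallest fixed point of f in [0, 1]. Setting s = f(s):
  1/7·s² + (65/84 − 1)·s + 1/12 = 0
  1/7·s² − (1/12 + 1/7)·s + 1/12 = 0
which factors as (s − 1)·(1/7·s − 1/12) = 0, giving roots s = 1 and s = (1/12)/(1/7) = 7/12.
Mean offspring μ = 65/84 + 2·1/7 = 89/84 > 1 (supercritical), so q < 1. The extinction probability is the smaller root: q = (1/12)/(1/7) = 7/12.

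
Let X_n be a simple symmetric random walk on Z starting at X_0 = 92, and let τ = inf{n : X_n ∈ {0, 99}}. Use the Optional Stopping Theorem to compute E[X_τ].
E[X_τ] = 92

X_n is a martingale and τ is a bounded-mean stopping time (indeed τ is finite a.s. with bounded expectation since the walk is in a bounded region). By the OST, E[X_τ] = E[X_0] = 92. Equivalently: E[X_τ] = 99 · P(hit 99 first) + 0 · P(hit 0 first) = 99 · (92/99) = 92.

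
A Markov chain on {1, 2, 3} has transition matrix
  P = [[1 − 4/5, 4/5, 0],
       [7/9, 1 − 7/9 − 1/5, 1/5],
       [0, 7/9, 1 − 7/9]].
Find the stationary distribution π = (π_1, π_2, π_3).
π = (1225/2809, 1260/2809, 324/2809)

This is a birth-death chain on three states, which satisfies detailed balance: π_1 · P_{12} = π_2 · P_{21} and π_2 · P_{23} = π_3 · P_{32}.
From π_1 · 4/5 = π_2 · 7/9: π_2/π_1 = (4/5)/(7/9) = 36/35.
From π_2 · 1/5 = π_3 · 7/9: π_3/π_2 = (1/5)/(7/9) = 9/35.
Take π_1 proportional to 1; then unnormalized π = (1, 36/35, 324/1225). Normalize by dividing by the sum 2809/1225:
  π = (1225/2809, 1260/2809, 324/2809).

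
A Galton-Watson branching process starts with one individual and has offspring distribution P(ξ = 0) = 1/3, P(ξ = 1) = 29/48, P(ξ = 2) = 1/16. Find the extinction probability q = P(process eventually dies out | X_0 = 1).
q = 1

Mean offspring μ = 0·1/3 + 1·29/48 + 2·1/16 = 35/48 ≤ 1. For μ ≤ 1 with offspring not concentrated at 1, the Galton-Watson process goes extinct almost surely, so q = 1.
(Algebraic check: The pgf is f(s) = 1/3 + 29/48·s + 1/16·s². The extinction probability q is the smallest fixed point of f in [0, 1]. Setting s = f(s):
  1/16·s² + (29/48 − 1)·s + 1/3 = 0
  1/16·s² − (1/3 + 1/16)·s + 1/3 = 0
which factors as (s − 1)·(1/16·s − 1/3) = 0, giving roots s = 1 and s = (1/3)/(1/16) = 16/3. Since 16/3 ≥ 1, the smallest root in [0, 1] is s = 1.)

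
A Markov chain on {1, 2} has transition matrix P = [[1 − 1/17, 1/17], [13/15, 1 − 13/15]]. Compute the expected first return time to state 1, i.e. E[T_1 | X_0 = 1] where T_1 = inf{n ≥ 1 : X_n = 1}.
E[T_1 | X_0 = 1] = 1/π_1 = 236/221

For an irreducible recurrent Markov chain with stationary distribution π, E[T_i | X_0 = i] = 1/π_i (Kac's formula). Here π_1 = (13/15)/(1/17 + 13/15) = (13/15)/(236/255) = 221/236, so E[T_1 | X_0 = 1] = 1/π_1 = (1/17 + 13/15)/(13/15) = (236/255)/(13/15) = 236/221.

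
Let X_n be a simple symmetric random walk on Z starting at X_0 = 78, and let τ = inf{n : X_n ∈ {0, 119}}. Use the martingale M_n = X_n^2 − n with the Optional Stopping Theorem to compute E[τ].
E[τ] = 3198

M_n = X_n^2 − n is a martingale (since E[X_{n+1}^2 | F_n] = X_n^2 + 1). By OST (τ has finite mean in a bounded region), E[M_τ] = E[M_0] = X_0^2 − 0 = 78^2 = 6084. Also E[M_τ] = E[X_τ^2] − E[τ]. The walk exits at 0 or 119, with P(hit 119 first) = 78/119, so E[X_τ^2] = 119^2 · 78/119 + 0 = 9282. Thus E[τ] = E[X_τ^2] − E[M_τ] = 9282 − 6084 = 3198 = 78(119 − 78) = 3198.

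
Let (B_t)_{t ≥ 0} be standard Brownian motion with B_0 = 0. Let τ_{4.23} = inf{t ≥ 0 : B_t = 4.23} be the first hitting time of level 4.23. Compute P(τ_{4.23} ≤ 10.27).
P(τ_{4.23} ≤ 10.27) = 2(1 − Φ(4.23/√10.27)) = 2(1 − Φ(1.3199)) ≈ 0.1869

By the reflection principle for standard BM, P(τ_b ≤ t) = 2 · P(B_t ≥ b). Since B_t ~ N(0, t), P(B_t ≥ 4.23) = 1 − Φ(4.23/√t) = 1 − Φ(4.23/√10.27) = 1 − Φ(1.3199) ≈ 0.09343. Doubling: P(τ_{4.23} ≤ 10.27) ≈ 2 · 0.09343 = 0.18686 ≈ 0.1869.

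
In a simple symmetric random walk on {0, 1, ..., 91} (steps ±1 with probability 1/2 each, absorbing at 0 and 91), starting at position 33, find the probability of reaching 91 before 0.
P(hit 91 before 0) = 33/91

Let u_k = P(hit 91 before 0 | start at k). Then u_0 = 0, u_91 = 1, and u_k = u_{k-1}/2 + u_{k+1}/2 for 1 ≤ k ≤ 90. This harmonic recurrence is solved by u_k = k/91, giving u_33 = 33/91.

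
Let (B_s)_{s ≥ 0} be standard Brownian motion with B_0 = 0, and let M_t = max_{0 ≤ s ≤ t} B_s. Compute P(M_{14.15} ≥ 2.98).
P(M_{14.15} ≥ 2.98) = 2·P(B_{14.15} ≥ 2.98) = 2(1 − Φ(2.98/√14.15)) ≈ 0.4282

By the reflection principle for Brownian motion, P(M_t ≥ a) = 2 · P(B_t ≥ a) for a ≥ 0. Since B_t ~ N(0, t), P(B_t ≥ 2.98) = 1 − Φ(2.98/√t) = 1 − Φ(2.98/√14.15) = 1 − Φ(0.7922). So
  P(M_{14.15} ≥ 2.98) = 2(1 − Φ(0.7922)) ≈ 0.4282.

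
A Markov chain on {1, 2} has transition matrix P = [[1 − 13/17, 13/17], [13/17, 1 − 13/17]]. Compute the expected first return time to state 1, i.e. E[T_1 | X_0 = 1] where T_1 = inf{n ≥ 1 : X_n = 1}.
E[T_1 | X_0 = 1] = 1/π_1 = 2

For an irreducible recurrent Markov chain with stationary distribution π, E[T_i | X_0 = i] = 1/π_i (Kac's formula). Here π_1 = (13/17)/(13/17 + 13/17) = (13/17)/(26/17) = 1/2, so E[T_1 | X_0 = 1] = 1/π_1 = (13/17 + 13/17)/(13/17) = (26/17)/(13/17) = 2.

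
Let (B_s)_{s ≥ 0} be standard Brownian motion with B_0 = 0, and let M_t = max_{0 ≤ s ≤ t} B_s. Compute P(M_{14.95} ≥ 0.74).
P(M_{14.95} ≥ 0.74) = 2·P(B_{14.95} ≥ 0.74) = 2(1 − Φ(0.74/√14.95)) ≈ 0.8482

By the reflection principle for Brownian motion, P(M_t ≥ a) = 2 · P(B_t ≥ a) for a ≥ 0. Since B_t ~ N(0, t), P(B_t ≥ 0.74) = 1 − Φ(0.74/√t) = 1 − Φ(0.74/√14.95) = 1 − Φ(0.1914). So
  P(M_{14.95} ≥ 0.74) = 2(1 − Φ(0.1914)) ≈ 0.8482.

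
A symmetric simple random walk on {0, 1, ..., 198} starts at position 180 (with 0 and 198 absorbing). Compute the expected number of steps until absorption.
E[τ | X_0 = 180] = 3240

Let v_k = E[τ | X_0 = k]. Boundary: v_0 = v_198 = 0. Recurrence: v_k = 1 + (v_{k-1} + v_{k+1})/2 for 1 ≤ k ≤ 197. The particular solution to v_k − (v_{k-1} + v_{k+1})/2 = 1 is v_k = −k^2. Adding homogeneous solution A + B k and matching boundaries gives v_k = k (198 − k). Substituting k = 180: v_180 = 180 · 18 = 3240.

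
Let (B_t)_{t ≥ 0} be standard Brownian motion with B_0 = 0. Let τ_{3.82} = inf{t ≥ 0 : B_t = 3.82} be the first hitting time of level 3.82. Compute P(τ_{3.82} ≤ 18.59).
P(τ_{3.82} ≤ 18.59) = 2(1 − Φ(3.82/√18.59)) = 2(1 − Φ(0.8860)) ≈ 0.3756

By the reflection principle for standard BM, P(τ_b ≤ t) = 2 · P(B_t ≥ b). Since B_t ~ N(0, t), P(B_t ≥ 3.82) = 1 − Φ(3.82/√t) = 1 − Φ(3.82/√18.59) = 1 − Φ(0.8860) ≈ 0.18781. Doubling: P(τ_{3.82} ≤ 18.59) ≈ 2 · 0.18781 = 0.37562 ≈ 0.3756.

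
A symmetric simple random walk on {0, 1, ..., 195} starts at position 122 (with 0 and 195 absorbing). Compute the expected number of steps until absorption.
E[τ | X_0 = 122] = 8906

Let v_k = E[τ | X_0 = k]. Boundary: v_0 = v_195 = 0. Recurrence: v_k = 1 + (v_{k-1} + v_{k+1})/2 for 1 ≤ k ≤ 194. The particular solution to v_k − (v_{k-1} + v_{k+1})/2 = 1 is v_k = −k^2. Adding homogeneous solution A + B k and matching boundaries gives v_k = k (195 − k). Substituting k = 122: v_122 = 122 · 73 = 8906.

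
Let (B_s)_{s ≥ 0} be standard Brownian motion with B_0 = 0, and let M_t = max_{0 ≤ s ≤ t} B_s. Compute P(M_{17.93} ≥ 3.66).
P(M_{17.93} ≥ 3.66) = 2·P(B_{17.93} ≥ 3.66) = 2(1 − Φ(3.66/√17.93)) ≈ 0.3874

By the reflection principle for Brownian motion, P(M_t ≥ a) = 2 · P(B_t ≥ a) for a ≥ 0. Since B_t ~ N(0, t), P(B_t ≥ 3.66) = 1 − Φ(3.66/√t) = 1 − Φ(3.66/√17.93) = 1 − Φ(0.8644). So
  P(M_{17.93} ≥ 3.66) = 2(1 − Φ(0.8644)) ≈ 0.3874.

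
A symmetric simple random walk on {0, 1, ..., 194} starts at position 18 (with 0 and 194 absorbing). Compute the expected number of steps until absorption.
E[τ | X_0 = 18] = 3168

Let v_k = E[τ | X_0 = k]. Boundary: v_0 = v_194 = 0. Recurrence: v_k = 1 + (v_{k-1} + v_{k+1})/2 for 1 ≤ k ≤ 193. The particular solution to v_k − (v_{k-1} + v_{k+1})/2 = 1 is v_k = −k^2. Adding homogeneous solution A + B k and matching boundaries gives v_k = k (194 − k). Substituting k = 18: v_18 = 18 · 176 = 3168.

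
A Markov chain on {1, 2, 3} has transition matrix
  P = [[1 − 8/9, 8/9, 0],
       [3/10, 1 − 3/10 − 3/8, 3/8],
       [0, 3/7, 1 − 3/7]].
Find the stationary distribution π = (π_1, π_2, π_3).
π = (9/59, 80/177, 70/177)

This is a birth-death chain on three states, which satisfies detailed balance: π_1 · P_{12} = π_2 · P_{21} and π_2 · P_{23} = π_3 · P_{32}.
From π_1 · 8/9 = π_2 · 3/10: π_2/π_1 = (8/9)/(3/10) = 80/27.
From π_2 · 3/8 = π_3 · 3/7: π_3/π_2 = (3/8)/(3/7) = 7/8.
Take π_1 proportional to 1; then unnormalized π = (1, 80/27, 70/27). Normalize by dividing by the sum 59/9:
  π = (9/59, 80/177, 70/177).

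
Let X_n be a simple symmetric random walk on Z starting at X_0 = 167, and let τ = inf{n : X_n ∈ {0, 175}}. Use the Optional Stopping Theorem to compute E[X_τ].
E[X_τ] = 167

X_n is a martingale and τ is a bounded-mean stopping time (indeed τ is finite a.s. with bounded expectation since the walk is in a bounded region). By the OST, E[X_τ] = E[X_0] = 167. Equivalently: E[X_τ] = 175 · P(hit 175 first) + 0 · P(hit 0 first) = 175 · (167/175) = 167.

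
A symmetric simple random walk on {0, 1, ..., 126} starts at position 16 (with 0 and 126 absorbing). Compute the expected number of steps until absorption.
E[τ | X_0 = 16] = 1760

Let v_k = E[τ | X_0 = k]. Boundary: v_0 = v_126 = 0. Recurrence: v_k = 1 + (v_{k-1} + v_{k+1})/2 for 1 ≤ k ≤ 125. The particular solution to v_k − (v_{k-1} + v_{k+1})/2 = 1 is v_k = −k^2. Adding homogeneous solution A + B k and matching boundaries gives v_k = k (126 − k). Substituting k = 16: v_16 = 16 · 110 = 1760.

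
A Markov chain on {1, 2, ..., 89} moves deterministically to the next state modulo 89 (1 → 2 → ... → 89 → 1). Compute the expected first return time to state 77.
E[T_77 | X_0 = 77] = 89

The chain cycles deterministically, so starting at state 77 it returns in exactly 89 steps. Equivalently, the stationary distribution is uniform π_j = 1/89 for every state j, so by Kac's formula E[T_77] = 1/π_77 = 89.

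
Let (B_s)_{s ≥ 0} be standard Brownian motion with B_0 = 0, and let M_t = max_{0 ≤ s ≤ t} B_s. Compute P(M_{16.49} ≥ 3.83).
P(M_{16.49} ≥ 3.83) = 2·P(B_{16.49} ≥ 3.83) = 2(1 − Φ(3.83/√16.49)) ≈ 0.3456

By the reflection principle for Brownian motion, P(M_t ≥ a) = 2 · P(B_t ≥ a) for a ≥ 0. Since B_t ~ N(0, t), P(B_t ≥ 3.83) = 1 − Φ(3.83/√t) = 1 − Φ(3.83/√16.49) = 1 − Φ(0.9432). So
  P(M_{16.49} ≥ 3.83) = 2(1 − Φ(0.9432)) ≈ 0.3456.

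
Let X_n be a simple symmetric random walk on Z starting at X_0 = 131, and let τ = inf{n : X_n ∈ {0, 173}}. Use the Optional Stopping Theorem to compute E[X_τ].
E[X_τ] = 131

X_n is a martingale and τ is a bounded-mean stopping time (indeed τ is finite a.s. with bounded expectation since the walk is in a bounded region). By the OST, E[X_τ] = E[X_0] = 131. Equivalently: E[X_τ] = 173 · P(hit 173 first) + 0 · P(hit 0 first) = 173 · (131/173) = 131.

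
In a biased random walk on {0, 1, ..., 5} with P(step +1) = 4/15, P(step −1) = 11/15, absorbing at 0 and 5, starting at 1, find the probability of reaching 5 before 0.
P(hit 5 before 0) = (1 − (11/4)^1) / (1 − (11/4)^5) = 256/22861

Let u_k denote P(reach 5 before 0 | start at k). Boundary: u_0 = 0, u_5 = 1. Recurrence: u_k = 4/15·u_{k+1} + 11/15·u_{k-1} for 1 ≤ k ≤ 4. Try u_k = A + B·r^k with r = q/p = (11/15)/(4/15) = 11/4. Substitution satisfies the recurrence; boundary conditions give:
  u_k = (1 − r^k) / (1 − r^N) = (1 − (11/4)^1) / (1 − (11/4)^5) = 256/22861.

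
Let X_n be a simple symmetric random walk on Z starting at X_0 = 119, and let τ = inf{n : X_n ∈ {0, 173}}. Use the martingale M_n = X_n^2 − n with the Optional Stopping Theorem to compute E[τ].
E[τ] = 6426

M_n = X_n^2 − n is a martingale (since E[X_{n+1}^2 | F_n] = X_n^2 + 1). By OST (τ has finite mean in a bounded region), E[M_τ] = E[M_0] = X_0^2 − 0 = 119^2 = 14161. Also E[M_τ] = E[X_τ^2] − E[τ]. The walk exits at 0 or 173, with P(hit 173 first) = 119/173, so E[X_τ^2] = 173^2 · 119/173 + 0 = 20587. Thus E[τ] = E[X_τ^2] − E[M_τ] = 20587 − 14161 = 6426 = 119(173 − 119) = 6426.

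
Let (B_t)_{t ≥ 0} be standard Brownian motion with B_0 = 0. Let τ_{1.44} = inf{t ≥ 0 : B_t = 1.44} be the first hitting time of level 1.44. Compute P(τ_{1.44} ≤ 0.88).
P(τ_{1.44} ≤ 0.88) = 2(1 − Φ(1.44/√0.88)) = 2(1 − Φ(1.5350)) ≈ 0.1248

By the reflection principle for standard BM, P(τ_b ≤ t) = 2 · P(B_t ≥ b). Since B_t ~ N(0, t), P(B_t ≥ 1.44) = 1 − Φ(1.44/√t) = 1 − Φ(1.44/√0.88) = 1 − Φ(1.5350) ≈ 0.06239. Doubling: P(τ_{1.44} ≤ 0.88) ≈ 2 · 0.06239 = 0.12478 ≈ 0.1248.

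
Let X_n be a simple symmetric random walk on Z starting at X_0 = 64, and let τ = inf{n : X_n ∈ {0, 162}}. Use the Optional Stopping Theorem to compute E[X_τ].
E[X_τ] = 64

X_n is a martingale and τ is a bounded-mean stopping time (indeed τ is finite a.s. with bounded expectation since the walk is in a bounded region). By the OST, E[X_τ] = E[X_0] = 64. Equivalently: E[X_τ] = 162 · P(hit 162 first) + 0 · P(hit 0 first) = 162 · (64/162) = 64.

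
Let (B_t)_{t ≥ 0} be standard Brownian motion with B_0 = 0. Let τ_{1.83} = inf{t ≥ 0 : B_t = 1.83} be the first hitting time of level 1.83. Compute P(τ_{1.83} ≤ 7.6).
P(τ_{1.83} ≤ 7.6) = 2(1 − Φ(1.83/√7.6)) = 2(1 − Φ(0.6638)) ≈ 0.5068

By the reflection principle for standard BM, P(τ_b ≤ t) = 2 · P(B_t ≥ b). Since B_t ~ N(0, t), P(B_t ≥ 1.83) = 1 − Φ(1.83/√t) = 1 − Φ(1.83/√7.6) = 1 − Φ(0.6638) ≈ 0.25341. Doubling: P(τ_{1.83} ≤ 7.6) ≈ 2 · 0.25341 = 0.50682 ≈ 0.5068.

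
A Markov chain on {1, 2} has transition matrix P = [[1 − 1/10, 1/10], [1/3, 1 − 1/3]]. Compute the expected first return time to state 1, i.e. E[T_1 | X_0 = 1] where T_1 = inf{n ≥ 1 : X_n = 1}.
E[T_1 | X_0 = 1] = 1/π_1 = 13/10

For an irreducible recurrent Markov chain with stationary distribution π, E[T_i | X_0 = i] = 1/π_i (Kac's formula). Here π_1 = (1/3)/(1/10 + 1/3) = (1/3)/(13/30) = 10/13, so E[T_1 | X_0 = 1] = 1/π_1 = (1/10 + 1/3)/(1/3) = (13/30)/(1/3) = 13/10.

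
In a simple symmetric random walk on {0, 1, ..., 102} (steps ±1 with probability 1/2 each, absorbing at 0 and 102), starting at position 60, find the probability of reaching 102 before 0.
P(hit 102 before 0) = 60/102 = 10/17

Let u_k = P(hit 102 before 0 | start at k). Then u_0 = 0, u_102 = 1, and u_k = u_{k-1}/2 + u_{k+1}/2 for 1 ≤ k ≤ 101. This harmonic recurrence is solved by u_k = k/102, giving u_60 = 60/102 = 10/17.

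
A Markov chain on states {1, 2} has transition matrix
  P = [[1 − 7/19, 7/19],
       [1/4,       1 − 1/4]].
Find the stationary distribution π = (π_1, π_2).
π_1 = 19/47, π_2 = 28/47

Solve πP = π with π_1 + π_2 = 1. From πP = π: π_1 · (1 − 7/19) + π_2 · 1/4 = π_1 ⇒ π_2 · 1/4 = π_1 · 7/19 ⇒ π_2/π_1 = (7/19)/(1/4) = 28/19. Together with π_1 + π_2 = 1:
  π_1 = (1/4)/(7/19 + 1/4) = (1/4)/(47/76) = 19/47,
  π_2 = (7/19)/(7/19 + 1/4) = (7/19)/(47/76) = 28/47.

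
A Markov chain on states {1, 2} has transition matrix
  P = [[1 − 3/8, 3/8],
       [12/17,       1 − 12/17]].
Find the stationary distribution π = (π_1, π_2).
π_1 = 32/49, π_2 = 17/49

Solve πP = π with π_1 + π_2 = 1. From πP = π: π_1 · (1 − 3/8) + π_2 · 12/17 = π_1 ⇒ π_2 · 12/17 = π_1 · 3/8 ⇒ π_2/π_1 = (3/8)/(12/17) = 17/32. Together with π_1 + π_2 = 1:
  π_1 = (12/17)/(3/8 + 12/17) = (12/17)/(147/136) = 32/49,
  π_2 = (3/8)/(3/8 + 12/17) = (3/8)/(147/136) = 17/49.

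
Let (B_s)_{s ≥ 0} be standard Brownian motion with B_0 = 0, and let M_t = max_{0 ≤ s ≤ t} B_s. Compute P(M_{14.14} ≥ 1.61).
P(M_{14.14} ≥ 1.61) = 2·P(B_{14.14} ≥ 1.61) = 2(1 − Φ(1.61/√14.14)) ≈ 0.6685

By the reflection principle for Brownian motion, P(M_t ≥ a) = 2 · P(B_t ≥ a) for a ≥ 0. Since B_t ~ N(0, t), P(B_t ≥ 1.61) = 1 − Φ(1.61/√t) = 1 − Φ(1.61/√14.14) = 1 − Φ(0.4282). So
  P(M_{14.14} ≥ 1.61) = 2(1 − Φ(0.4282)) ≈ 0.6685.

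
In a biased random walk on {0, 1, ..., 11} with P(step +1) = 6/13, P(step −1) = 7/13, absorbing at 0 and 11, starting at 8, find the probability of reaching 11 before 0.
P(hit 11 before 0) = (1 − (7/6)^8) / (1 − (7/6)^11) = 882399960/1614529687

Let u_k denote P(reach 11 before 0 | start at k). Boundary: u_0 = 0, u_11 = 1. Recurrence: u_k = 6/13·u_{k+1} + 7/13·u_{k-1} for 1 ≤ k ≤ 10. Try u_k = A + B·r^k with r = q/p = (7/13)/(6/13) = 7/6. Substitution satisfies the recurrence; boundary conditions give:
  u_k = (1 − r^k) / (1 − r^N) = (1 − (7/6)^8) / (1 − (7/6)^11) = 882399960/1614529687.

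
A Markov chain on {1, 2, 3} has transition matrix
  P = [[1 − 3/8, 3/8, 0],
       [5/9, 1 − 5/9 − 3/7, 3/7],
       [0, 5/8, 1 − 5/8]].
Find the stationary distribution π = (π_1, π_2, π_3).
π = (1400/2993, 945/2993, 648/2993)

This is a birth-death chain on three states, which satisfies detailed balance: π_1 · P_{12} = π_2 · P_{21} and π_2 · P_{23} = π_3 · P_{32}.
From π_1 · 3/8 = π_2 · 5/9: π_2/π_1 = (3/8)/(5/9) = 27/40.
From π_2 · 3/7 = π_3 · 5/8: π_3/π_2 = (3/7)/(5/8) = 24/35.
Take π_1 proportional to 1; then unnormalized π = (1, 27/40, 81/175). Normalize by dividing by the sum 2993/1400:
  π = (1400/2993, 945/2993, 648/2993).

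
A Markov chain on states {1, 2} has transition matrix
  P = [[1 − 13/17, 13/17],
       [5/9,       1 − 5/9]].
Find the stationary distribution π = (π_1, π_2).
π_1 = 85/202, π_2 = 117/202

Solve πP = π with π_1 + π_2 = 1. From πP = π: π_1 · (1 − 13/17) + π_2 · 5/9 = π_1 ⇒ π_2 · 5/9 = π_1 · 13/17 ⇒ π_2/π_1 = (13/17)/(5/9) = 117/85. Together with π_1 + π_2 = 1:
  π_1 = (5/9)/(13/17 + 5/9) = (5/9)/(202/153) = 85/202,
  π_2 = (13/17)/(13/17 + 5/9) = (13/17)/(202/153) = 117/202.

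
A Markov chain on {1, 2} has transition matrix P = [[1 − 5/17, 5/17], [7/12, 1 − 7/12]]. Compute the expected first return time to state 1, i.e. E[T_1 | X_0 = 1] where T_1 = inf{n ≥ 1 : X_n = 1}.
E[T_1 | X_0 = 1] = 1/π_1 = 179/119

For an irreducible recurrent Markov chain with stationary distribution π, E[T_i | X_0 = i] = 1/π_i (Kac's formula). Here π_1 = (7/12)/(5/17 + 7/12) = (7/12)/(179/204) = 119/179, so E[T_1 | X_0 = 1] = 1/π_1 = (5/17 + 7/12)/(7/12) = (179/204)/(7/12) = 179/119.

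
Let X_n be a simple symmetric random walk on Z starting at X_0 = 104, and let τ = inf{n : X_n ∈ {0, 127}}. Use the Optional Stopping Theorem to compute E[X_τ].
E[X_τ] = 104

X_n is a martingale and τ is a bounded-mean stopping time (indeed τ is finite a.s. with bounded expectation since the walk is in a bounded region). By the OST, E[X_τ] = E[X_0] = 104. Equivalently: E[X_τ] = 127 · P(hit 127 first) + 0 · P(hit 0 first) = 127 · (104/127) = 104.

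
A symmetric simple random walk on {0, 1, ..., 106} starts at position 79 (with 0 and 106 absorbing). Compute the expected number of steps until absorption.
E[τ | X_0 = 79] = 2133

Let v_k = E[τ | X_0 = k]. Boundary: v_0 = v_106 = 0. Recurrence: v_k = 1 + (v_{k-1} + v_{k+1})/2 for 1 ≤ k ≤ 105. The particular solution to v_k − (v_{k-1} + v_{k+1})/2 = 1 is v_k = −k^2. Adding homogeneous solution A + B k and matching boundaries gives v_k = k (106 − k). Substituting k = 79: v_79 = 79 · 27 = 2133.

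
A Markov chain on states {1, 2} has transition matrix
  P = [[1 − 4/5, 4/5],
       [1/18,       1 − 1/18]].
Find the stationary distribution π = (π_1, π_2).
π_1 = 5/77, π_2 = 72/77

Solve πP = π with π_1 + π_2 = 1. From πP = π: π_1 · (1 − 4/5) + π_2 · 1/18 = π_1 ⇒ π_2 · 1/18 = π_1 · 4/5 ⇒ π_2/π_1 = (4/5)/(1/18) = 72/5. Together with π_1 + π_2 = 1:
  π_1 = (1/18)/(4/5 + 1/18) = (1/18)/(77/90) = 5/77,
  π_2 = (4/5)/(4/5 + 1/18) = (4/5)/(77/90) = 72/77.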